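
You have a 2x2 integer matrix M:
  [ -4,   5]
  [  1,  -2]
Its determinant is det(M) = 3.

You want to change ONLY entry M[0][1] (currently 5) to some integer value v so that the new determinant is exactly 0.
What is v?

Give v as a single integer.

det is linear in entry M[0][1]: det = old_det + (v - 5) * C_01
Cofactor C_01 = -1
Want det = 0: 3 + (v - 5) * -1 = 0
  (v - 5) = -3 / -1 = 3
  v = 5 + (3) = 8

Answer: 8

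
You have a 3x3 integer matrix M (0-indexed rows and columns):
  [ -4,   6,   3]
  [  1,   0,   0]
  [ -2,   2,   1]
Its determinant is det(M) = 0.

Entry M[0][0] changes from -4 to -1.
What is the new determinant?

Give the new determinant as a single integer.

det is linear in row 0: changing M[0][0] by delta changes det by delta * cofactor(0,0).
Cofactor C_00 = (-1)^(0+0) * minor(0,0) = 0
Entry delta = -1 - -4 = 3
Det delta = 3 * 0 = 0
New det = 0 + 0 = 0

Answer: 0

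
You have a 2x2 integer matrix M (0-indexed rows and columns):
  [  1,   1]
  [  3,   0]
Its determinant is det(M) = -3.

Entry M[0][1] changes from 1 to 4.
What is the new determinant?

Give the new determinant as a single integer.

det is linear in row 0: changing M[0][1] by delta changes det by delta * cofactor(0,1).
Cofactor C_01 = (-1)^(0+1) * minor(0,1) = -3
Entry delta = 4 - 1 = 3
Det delta = 3 * -3 = -9
New det = -3 + -9 = -12

Answer: -12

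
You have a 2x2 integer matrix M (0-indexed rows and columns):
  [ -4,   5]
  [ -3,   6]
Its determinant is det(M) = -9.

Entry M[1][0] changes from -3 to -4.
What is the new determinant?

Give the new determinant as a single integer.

Answer: -4

Derivation:
det is linear in row 1: changing M[1][0] by delta changes det by delta * cofactor(1,0).
Cofactor C_10 = (-1)^(1+0) * minor(1,0) = -5
Entry delta = -4 - -3 = -1
Det delta = -1 * -5 = 5
New det = -9 + 5 = -4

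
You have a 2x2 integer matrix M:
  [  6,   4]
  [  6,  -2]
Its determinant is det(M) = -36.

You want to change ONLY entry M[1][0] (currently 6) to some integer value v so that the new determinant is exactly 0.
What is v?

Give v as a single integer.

det is linear in entry M[1][0]: det = old_det + (v - 6) * C_10
Cofactor C_10 = -4
Want det = 0: -36 + (v - 6) * -4 = 0
  (v - 6) = 36 / -4 = -9
  v = 6 + (-9) = -3

Answer: -3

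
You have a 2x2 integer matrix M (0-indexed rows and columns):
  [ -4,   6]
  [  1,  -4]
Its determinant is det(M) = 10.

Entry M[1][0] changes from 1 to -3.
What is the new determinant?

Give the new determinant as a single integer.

det is linear in row 1: changing M[1][0] by delta changes det by delta * cofactor(1,0).
Cofactor C_10 = (-1)^(1+0) * minor(1,0) = -6
Entry delta = -3 - 1 = -4
Det delta = -4 * -6 = 24
New det = 10 + 24 = 34

Answer: 34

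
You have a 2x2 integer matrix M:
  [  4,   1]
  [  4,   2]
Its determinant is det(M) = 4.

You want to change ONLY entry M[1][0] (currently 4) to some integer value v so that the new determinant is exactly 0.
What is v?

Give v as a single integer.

det is linear in entry M[1][0]: det = old_det + (v - 4) * C_10
Cofactor C_10 = -1
Want det = 0: 4 + (v - 4) * -1 = 0
  (v - 4) = -4 / -1 = 4
  v = 4 + (4) = 8

Answer: 8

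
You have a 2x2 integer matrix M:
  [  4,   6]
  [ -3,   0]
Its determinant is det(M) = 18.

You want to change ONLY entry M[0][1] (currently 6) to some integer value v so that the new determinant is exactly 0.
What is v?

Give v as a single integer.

det is linear in entry M[0][1]: det = old_det + (v - 6) * C_01
Cofactor C_01 = 3
Want det = 0: 18 + (v - 6) * 3 = 0
  (v - 6) = -18 / 3 = -6
  v = 6 + (-6) = 0

Answer: 0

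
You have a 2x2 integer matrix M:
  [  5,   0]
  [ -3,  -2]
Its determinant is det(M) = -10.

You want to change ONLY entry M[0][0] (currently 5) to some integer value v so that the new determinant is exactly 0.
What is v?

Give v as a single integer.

Answer: 0

Derivation:
det is linear in entry M[0][0]: det = old_det + (v - 5) * C_00
Cofactor C_00 = -2
Want det = 0: -10 + (v - 5) * -2 = 0
  (v - 5) = 10 / -2 = -5
  v = 5 + (-5) = 0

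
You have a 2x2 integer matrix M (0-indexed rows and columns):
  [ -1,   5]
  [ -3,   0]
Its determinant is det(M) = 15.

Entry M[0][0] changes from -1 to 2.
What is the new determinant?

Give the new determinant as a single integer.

det is linear in row 0: changing M[0][0] by delta changes det by delta * cofactor(0,0).
Cofactor C_00 = (-1)^(0+0) * minor(0,0) = 0
Entry delta = 2 - -1 = 3
Det delta = 3 * 0 = 0
New det = 15 + 0 = 15

Answer: 15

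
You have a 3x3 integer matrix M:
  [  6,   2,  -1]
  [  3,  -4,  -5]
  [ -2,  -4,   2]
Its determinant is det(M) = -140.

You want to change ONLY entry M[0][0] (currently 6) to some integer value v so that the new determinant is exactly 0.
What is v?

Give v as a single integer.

Answer: 1

Derivation:
det is linear in entry M[0][0]: det = old_det + (v - 6) * C_00
Cofactor C_00 = -28
Want det = 0: -140 + (v - 6) * -28 = 0
  (v - 6) = 140 / -28 = -5
  v = 6 + (-5) = 1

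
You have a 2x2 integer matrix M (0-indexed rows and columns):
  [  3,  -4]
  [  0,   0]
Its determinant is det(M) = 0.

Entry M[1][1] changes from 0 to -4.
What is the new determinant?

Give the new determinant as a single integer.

Answer: -12

Derivation:
det is linear in row 1: changing M[1][1] by delta changes det by delta * cofactor(1,1).
Cofactor C_11 = (-1)^(1+1) * minor(1,1) = 3
Entry delta = -4 - 0 = -4
Det delta = -4 * 3 = -12
New det = 0 + -12 = -12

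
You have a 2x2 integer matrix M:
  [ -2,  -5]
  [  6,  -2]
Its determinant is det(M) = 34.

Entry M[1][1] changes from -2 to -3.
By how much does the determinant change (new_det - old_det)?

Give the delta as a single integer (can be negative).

Cofactor C_11 = -2
Entry delta = -3 - -2 = -1
Det delta = entry_delta * cofactor = -1 * -2 = 2

Answer: 2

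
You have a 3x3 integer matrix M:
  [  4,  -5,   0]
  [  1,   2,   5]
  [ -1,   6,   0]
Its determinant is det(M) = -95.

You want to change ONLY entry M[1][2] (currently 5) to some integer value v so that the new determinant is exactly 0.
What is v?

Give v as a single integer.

det is linear in entry M[1][2]: det = old_det + (v - 5) * C_12
Cofactor C_12 = -19
Want det = 0: -95 + (v - 5) * -19 = 0
  (v - 5) = 95 / -19 = -5
  v = 5 + (-5) = 0

Answer: 0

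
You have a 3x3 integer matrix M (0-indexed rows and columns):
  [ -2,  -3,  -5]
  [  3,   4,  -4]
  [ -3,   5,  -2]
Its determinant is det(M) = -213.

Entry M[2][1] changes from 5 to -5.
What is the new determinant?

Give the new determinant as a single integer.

det is linear in row 2: changing M[2][1] by delta changes det by delta * cofactor(2,1).
Cofactor C_21 = (-1)^(2+1) * minor(2,1) = -23
Entry delta = -5 - 5 = -10
Det delta = -10 * -23 = 230
New det = -213 + 230 = 17

Answer: 17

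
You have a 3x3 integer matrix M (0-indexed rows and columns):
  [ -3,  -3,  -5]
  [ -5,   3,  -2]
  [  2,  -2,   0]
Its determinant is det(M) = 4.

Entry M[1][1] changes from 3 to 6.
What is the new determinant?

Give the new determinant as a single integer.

Answer: 34

Derivation:
det is linear in row 1: changing M[1][1] by delta changes det by delta * cofactor(1,1).
Cofactor C_11 = (-1)^(1+1) * minor(1,1) = 10
Entry delta = 6 - 3 = 3
Det delta = 3 * 10 = 30
New det = 4 + 30 = 34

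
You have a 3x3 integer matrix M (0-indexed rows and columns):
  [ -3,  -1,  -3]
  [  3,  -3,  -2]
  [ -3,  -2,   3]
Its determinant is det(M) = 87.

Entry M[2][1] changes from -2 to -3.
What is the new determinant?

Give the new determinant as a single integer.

Answer: 102

Derivation:
det is linear in row 2: changing M[2][1] by delta changes det by delta * cofactor(2,1).
Cofactor C_21 = (-1)^(2+1) * minor(2,1) = -15
Entry delta = -3 - -2 = -1
Det delta = -1 * -15 = 15
New det = 87 + 15 = 102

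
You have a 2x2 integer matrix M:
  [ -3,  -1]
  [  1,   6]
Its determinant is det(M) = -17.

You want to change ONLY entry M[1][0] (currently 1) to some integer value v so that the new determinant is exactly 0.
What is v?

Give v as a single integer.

Answer: 18

Derivation:
det is linear in entry M[1][0]: det = old_det + (v - 1) * C_10
Cofactor C_10 = 1
Want det = 0: -17 + (v - 1) * 1 = 0
  (v - 1) = 17 / 1 = 17
  v = 1 + (17) = 18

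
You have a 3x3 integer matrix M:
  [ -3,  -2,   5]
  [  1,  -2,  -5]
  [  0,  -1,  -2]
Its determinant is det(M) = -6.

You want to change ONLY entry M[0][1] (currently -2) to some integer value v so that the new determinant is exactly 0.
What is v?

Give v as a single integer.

det is linear in entry M[0][1]: det = old_det + (v - -2) * C_01
Cofactor C_01 = 2
Want det = 0: -6 + (v - -2) * 2 = 0
  (v - -2) = 6 / 2 = 3
  v = -2 + (3) = 1

Answer: 1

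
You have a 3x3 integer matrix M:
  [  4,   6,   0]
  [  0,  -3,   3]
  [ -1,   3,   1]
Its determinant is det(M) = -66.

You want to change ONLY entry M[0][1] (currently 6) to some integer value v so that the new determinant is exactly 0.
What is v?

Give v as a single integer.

Answer: -16

Derivation:
det is linear in entry M[0][1]: det = old_det + (v - 6) * C_01
Cofactor C_01 = -3
Want det = 0: -66 + (v - 6) * -3 = 0
  (v - 6) = 66 / -3 = -22
  v = 6 + (-22) = -16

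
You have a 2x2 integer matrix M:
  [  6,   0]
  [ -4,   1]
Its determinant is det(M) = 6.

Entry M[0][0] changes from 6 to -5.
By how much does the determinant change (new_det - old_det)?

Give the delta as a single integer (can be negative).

Cofactor C_00 = 1
Entry delta = -5 - 6 = -11
Det delta = entry_delta * cofactor = -11 * 1 = -11

Answer: -11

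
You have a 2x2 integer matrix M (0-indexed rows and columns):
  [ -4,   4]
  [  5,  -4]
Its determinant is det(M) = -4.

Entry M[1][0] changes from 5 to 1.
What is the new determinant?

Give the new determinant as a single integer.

Answer: 12

Derivation:
det is linear in row 1: changing M[1][0] by delta changes det by delta * cofactor(1,0).
Cofactor C_10 = (-1)^(1+0) * minor(1,0) = -4
Entry delta = 1 - 5 = -4
Det delta = -4 * -4 = 16
New det = -4 + 16 = 12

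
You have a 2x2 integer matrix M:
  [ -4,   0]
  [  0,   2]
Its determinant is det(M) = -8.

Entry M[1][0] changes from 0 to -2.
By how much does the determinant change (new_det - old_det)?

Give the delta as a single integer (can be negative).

Cofactor C_10 = 0
Entry delta = -2 - 0 = -2
Det delta = entry_delta * cofactor = -2 * 0 = 0

Answer: 0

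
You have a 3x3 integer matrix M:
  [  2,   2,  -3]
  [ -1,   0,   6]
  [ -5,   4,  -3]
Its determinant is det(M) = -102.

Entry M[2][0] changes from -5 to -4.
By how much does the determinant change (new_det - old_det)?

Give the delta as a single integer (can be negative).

Cofactor C_20 = 12
Entry delta = -4 - -5 = 1
Det delta = entry_delta * cofactor = 1 * 12 = 12

Answer: 12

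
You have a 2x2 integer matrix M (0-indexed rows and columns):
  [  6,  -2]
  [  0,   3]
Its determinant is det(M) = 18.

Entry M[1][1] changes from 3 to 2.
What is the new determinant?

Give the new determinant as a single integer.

det is linear in row 1: changing M[1][1] by delta changes det by delta * cofactor(1,1).
Cofactor C_11 = (-1)^(1+1) * minor(1,1) = 6
Entry delta = 2 - 3 = -1
Det delta = -1 * 6 = -6
New det = 18 + -6 = 12

Answer: 12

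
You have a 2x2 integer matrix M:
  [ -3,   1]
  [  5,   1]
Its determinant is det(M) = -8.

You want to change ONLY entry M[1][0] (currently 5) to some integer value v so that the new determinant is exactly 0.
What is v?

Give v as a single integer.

Answer: -3

Derivation:
det is linear in entry M[1][0]: det = old_det + (v - 5) * C_10
Cofactor C_10 = -1
Want det = 0: -8 + (v - 5) * -1 = 0
  (v - 5) = 8 / -1 = -8
  v = 5 + (-8) = -3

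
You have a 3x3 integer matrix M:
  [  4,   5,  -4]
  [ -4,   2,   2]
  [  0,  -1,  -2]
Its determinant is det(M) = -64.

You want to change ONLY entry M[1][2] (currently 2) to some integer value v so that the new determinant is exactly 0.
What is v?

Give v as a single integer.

Answer: 18

Derivation:
det is linear in entry M[1][2]: det = old_det + (v - 2) * C_12
Cofactor C_12 = 4
Want det = 0: -64 + (v - 2) * 4 = 0
  (v - 2) = 64 / 4 = 16
  v = 2 + (16) = 18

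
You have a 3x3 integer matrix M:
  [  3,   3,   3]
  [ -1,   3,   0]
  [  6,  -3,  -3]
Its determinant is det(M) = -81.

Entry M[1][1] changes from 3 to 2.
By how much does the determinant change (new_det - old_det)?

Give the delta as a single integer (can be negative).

Answer: 27

Derivation:
Cofactor C_11 = -27
Entry delta = 2 - 3 = -1
Det delta = entry_delta * cofactor = -1 * -27 = 27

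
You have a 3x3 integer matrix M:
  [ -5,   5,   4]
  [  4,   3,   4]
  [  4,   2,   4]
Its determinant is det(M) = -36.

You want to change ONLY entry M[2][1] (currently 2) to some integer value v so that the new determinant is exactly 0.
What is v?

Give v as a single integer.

Answer: 3

Derivation:
det is linear in entry M[2][1]: det = old_det + (v - 2) * C_21
Cofactor C_21 = 36
Want det = 0: -36 + (v - 2) * 36 = 0
  (v - 2) = 36 / 36 = 1
  v = 2 + (1) = 3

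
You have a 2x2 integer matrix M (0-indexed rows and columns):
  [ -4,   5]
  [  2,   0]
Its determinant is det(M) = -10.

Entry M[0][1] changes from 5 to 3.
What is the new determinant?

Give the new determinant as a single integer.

det is linear in row 0: changing M[0][1] by delta changes det by delta * cofactor(0,1).
Cofactor C_01 = (-1)^(0+1) * minor(0,1) = -2
Entry delta = 3 - 5 = -2
Det delta = -2 * -2 = 4
New det = -10 + 4 = -6

Answer: -6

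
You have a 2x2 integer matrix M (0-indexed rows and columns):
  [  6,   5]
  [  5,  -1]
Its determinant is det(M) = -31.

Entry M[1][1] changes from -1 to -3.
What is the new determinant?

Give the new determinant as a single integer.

det is linear in row 1: changing M[1][1] by delta changes det by delta * cofactor(1,1).
Cofactor C_11 = (-1)^(1+1) * minor(1,1) = 6
Entry delta = -3 - -1 = -2
Det delta = -2 * 6 = -12
New det = -31 + -12 = -43

Answer: -43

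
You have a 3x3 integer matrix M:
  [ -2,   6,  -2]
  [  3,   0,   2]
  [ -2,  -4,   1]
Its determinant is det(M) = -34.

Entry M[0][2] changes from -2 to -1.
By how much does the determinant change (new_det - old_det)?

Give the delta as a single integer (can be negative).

Cofactor C_02 = -12
Entry delta = -1 - -2 = 1
Det delta = entry_delta * cofactor = 1 * -12 = -12

Answer: -12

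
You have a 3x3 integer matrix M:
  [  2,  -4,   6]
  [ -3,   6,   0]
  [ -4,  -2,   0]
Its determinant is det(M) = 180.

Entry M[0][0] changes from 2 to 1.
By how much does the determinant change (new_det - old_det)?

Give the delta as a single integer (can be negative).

Cofactor C_00 = 0
Entry delta = 1 - 2 = -1
Det delta = entry_delta * cofactor = -1 * 0 = 0

Answer: 0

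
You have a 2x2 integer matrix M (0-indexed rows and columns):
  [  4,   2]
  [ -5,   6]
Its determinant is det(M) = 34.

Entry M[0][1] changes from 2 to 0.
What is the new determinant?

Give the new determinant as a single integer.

det is linear in row 0: changing M[0][1] by delta changes det by delta * cofactor(0,1).
Cofactor C_01 = (-1)^(0+1) * minor(0,1) = 5
Entry delta = 0 - 2 = -2
Det delta = -2 * 5 = -10
New det = 34 + -10 = 24

Answer: 24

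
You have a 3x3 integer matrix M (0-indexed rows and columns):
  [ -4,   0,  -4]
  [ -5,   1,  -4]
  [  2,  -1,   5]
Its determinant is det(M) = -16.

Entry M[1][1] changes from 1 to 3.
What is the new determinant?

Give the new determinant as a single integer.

det is linear in row 1: changing M[1][1] by delta changes det by delta * cofactor(1,1).
Cofactor C_11 = (-1)^(1+1) * minor(1,1) = -12
Entry delta = 3 - 1 = 2
Det delta = 2 * -12 = -24
New det = -16 + -24 = -40

Answer: -40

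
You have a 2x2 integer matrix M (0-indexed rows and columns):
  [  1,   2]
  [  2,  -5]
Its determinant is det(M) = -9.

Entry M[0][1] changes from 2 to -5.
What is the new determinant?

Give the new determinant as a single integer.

Answer: 5

Derivation:
det is linear in row 0: changing M[0][1] by delta changes det by delta * cofactor(0,1).
Cofactor C_01 = (-1)^(0+1) * minor(0,1) = -2
Entry delta = -5 - 2 = -7
Det delta = -7 * -2 = 14
New det = -9 + 14 = 5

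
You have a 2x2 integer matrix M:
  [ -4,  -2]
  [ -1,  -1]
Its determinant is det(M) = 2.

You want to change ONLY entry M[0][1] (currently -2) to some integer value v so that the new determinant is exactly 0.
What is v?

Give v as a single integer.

Answer: -4

Derivation:
det is linear in entry M[0][1]: det = old_det + (v - -2) * C_01
Cofactor C_01 = 1
Want det = 0: 2 + (v - -2) * 1 = 0
  (v - -2) = -2 / 1 = -2
  v = -2 + (-2) = -4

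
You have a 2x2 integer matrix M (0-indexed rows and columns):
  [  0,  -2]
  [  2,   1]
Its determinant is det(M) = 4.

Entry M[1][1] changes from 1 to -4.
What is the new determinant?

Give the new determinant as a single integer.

det is linear in row 1: changing M[1][1] by delta changes det by delta * cofactor(1,1).
Cofactor C_11 = (-1)^(1+1) * minor(1,1) = 0
Entry delta = -4 - 1 = -5
Det delta = -5 * 0 = 0
New det = 4 + 0 = 4

Answer: 4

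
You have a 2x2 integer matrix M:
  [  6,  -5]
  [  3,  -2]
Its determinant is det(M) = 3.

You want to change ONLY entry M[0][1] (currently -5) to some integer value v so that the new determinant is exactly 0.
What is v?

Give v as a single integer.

det is linear in entry M[0][1]: det = old_det + (v - -5) * C_01
Cofactor C_01 = -3
Want det = 0: 3 + (v - -5) * -3 = 0
  (v - -5) = -3 / -3 = 1
  v = -5 + (1) = -4

Answer: -4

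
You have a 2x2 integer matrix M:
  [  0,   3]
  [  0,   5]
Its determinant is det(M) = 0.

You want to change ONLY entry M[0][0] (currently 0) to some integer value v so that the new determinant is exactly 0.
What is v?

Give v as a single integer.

Answer: 0

Derivation:
det is linear in entry M[0][0]: det = old_det + (v - 0) * C_00
Cofactor C_00 = 5
Want det = 0: 0 + (v - 0) * 5 = 0
  (v - 0) = 0 / 5 = 0
  v = 0 + (0) = 0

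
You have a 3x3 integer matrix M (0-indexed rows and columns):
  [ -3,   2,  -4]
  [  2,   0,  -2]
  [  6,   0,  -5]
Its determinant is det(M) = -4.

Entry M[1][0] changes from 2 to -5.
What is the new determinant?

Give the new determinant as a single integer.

Answer: -74

Derivation:
det is linear in row 1: changing M[1][0] by delta changes det by delta * cofactor(1,0).
Cofactor C_10 = (-1)^(1+0) * minor(1,0) = 10
Entry delta = -5 - 2 = -7
Det delta = -7 * 10 = -70
New det = -4 + -70 = -74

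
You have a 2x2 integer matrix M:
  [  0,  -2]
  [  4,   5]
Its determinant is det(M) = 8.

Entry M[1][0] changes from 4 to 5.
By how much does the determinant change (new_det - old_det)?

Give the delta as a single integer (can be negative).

Cofactor C_10 = 2
Entry delta = 5 - 4 = 1
Det delta = entry_delta * cofactor = 1 * 2 = 2

Answer: 2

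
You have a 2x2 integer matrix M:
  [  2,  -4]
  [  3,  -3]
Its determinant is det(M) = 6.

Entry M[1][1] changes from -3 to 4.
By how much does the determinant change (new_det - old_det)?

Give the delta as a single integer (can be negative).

Answer: 14

Derivation:
Cofactor C_11 = 2
Entry delta = 4 - -3 = 7
Det delta = entry_delta * cofactor = 7 * 2 = 14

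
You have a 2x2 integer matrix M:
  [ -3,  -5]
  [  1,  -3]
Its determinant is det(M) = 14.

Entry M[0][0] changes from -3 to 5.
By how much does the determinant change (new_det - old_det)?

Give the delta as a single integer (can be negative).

Cofactor C_00 = -3
Entry delta = 5 - -3 = 8
Det delta = entry_delta * cofactor = 8 * -3 = -24

Answer: -24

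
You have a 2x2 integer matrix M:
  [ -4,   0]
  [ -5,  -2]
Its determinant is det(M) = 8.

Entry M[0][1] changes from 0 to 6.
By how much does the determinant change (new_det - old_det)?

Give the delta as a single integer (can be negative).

Cofactor C_01 = 5
Entry delta = 6 - 0 = 6
Det delta = entry_delta * cofactor = 6 * 5 = 30

Answer: 30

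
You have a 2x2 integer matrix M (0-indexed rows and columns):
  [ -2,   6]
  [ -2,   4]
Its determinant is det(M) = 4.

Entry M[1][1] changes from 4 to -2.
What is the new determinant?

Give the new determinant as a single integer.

Answer: 16

Derivation:
det is linear in row 1: changing M[1][1] by delta changes det by delta * cofactor(1,1).
Cofactor C_11 = (-1)^(1+1) * minor(1,1) = -2
Entry delta = -2 - 4 = -6
Det delta = -6 * -2 = 12
New det = 4 + 12 = 16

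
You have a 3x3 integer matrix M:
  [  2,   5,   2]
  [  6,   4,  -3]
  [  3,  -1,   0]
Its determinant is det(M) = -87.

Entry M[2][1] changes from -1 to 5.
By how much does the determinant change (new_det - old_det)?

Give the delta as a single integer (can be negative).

Answer: 108

Derivation:
Cofactor C_21 = 18
Entry delta = 5 - -1 = 6
Det delta = entry_delta * cofactor = 6 * 18 = 108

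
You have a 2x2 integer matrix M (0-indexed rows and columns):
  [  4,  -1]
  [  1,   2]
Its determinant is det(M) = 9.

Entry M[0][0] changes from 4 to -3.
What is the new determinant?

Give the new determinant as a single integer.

det is linear in row 0: changing M[0][0] by delta changes det by delta * cofactor(0,0).
Cofactor C_00 = (-1)^(0+0) * minor(0,0) = 2
Entry delta = -3 - 4 = -7
Det delta = -7 * 2 = -14
New det = 9 + -14 = -5

Answer: -5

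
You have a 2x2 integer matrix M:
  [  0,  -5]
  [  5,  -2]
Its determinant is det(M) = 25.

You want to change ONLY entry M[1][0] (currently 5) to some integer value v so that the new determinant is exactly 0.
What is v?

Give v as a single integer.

det is linear in entry M[1][0]: det = old_det + (v - 5) * C_10
Cofactor C_10 = 5
Want det = 0: 25 + (v - 5) * 5 = 0
  (v - 5) = -25 / 5 = -5
  v = 5 + (-5) = 0

Answer: 0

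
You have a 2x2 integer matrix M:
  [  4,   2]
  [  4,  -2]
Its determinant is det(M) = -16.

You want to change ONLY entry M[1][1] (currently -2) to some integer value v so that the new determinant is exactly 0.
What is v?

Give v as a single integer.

det is linear in entry M[1][1]: det = old_det + (v - -2) * C_11
Cofactor C_11 = 4
Want det = 0: -16 + (v - -2) * 4 = 0
  (v - -2) = 16 / 4 = 4
  v = -2 + (4) = 2

Answer: 2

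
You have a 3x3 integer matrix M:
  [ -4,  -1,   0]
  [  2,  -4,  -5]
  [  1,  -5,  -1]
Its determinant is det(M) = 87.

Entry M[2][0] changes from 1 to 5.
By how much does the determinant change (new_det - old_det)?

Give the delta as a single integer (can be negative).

Answer: 20

Derivation:
Cofactor C_20 = 5
Entry delta = 5 - 1 = 4
Det delta = entry_delta * cofactor = 4 * 5 = 20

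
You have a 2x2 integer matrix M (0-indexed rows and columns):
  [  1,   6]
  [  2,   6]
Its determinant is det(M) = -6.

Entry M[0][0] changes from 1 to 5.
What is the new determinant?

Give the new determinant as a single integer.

Answer: 18

Derivation:
det is linear in row 0: changing M[0][0] by delta changes det by delta * cofactor(0,0).
Cofactor C_00 = (-1)^(0+0) * minor(0,0) = 6
Entry delta = 5 - 1 = 4
Det delta = 4 * 6 = 24
New det = -6 + 24 = 18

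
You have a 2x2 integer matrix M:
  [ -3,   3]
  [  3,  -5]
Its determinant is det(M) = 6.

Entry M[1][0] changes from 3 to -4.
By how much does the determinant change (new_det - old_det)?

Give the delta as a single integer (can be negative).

Cofactor C_10 = -3
Entry delta = -4 - 3 = -7
Det delta = entry_delta * cofactor = -7 * -3 = 21

Answer: 21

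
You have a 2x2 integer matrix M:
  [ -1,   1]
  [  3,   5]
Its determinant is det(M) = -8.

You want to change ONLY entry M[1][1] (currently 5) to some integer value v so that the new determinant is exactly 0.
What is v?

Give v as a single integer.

Answer: -3

Derivation:
det is linear in entry M[1][1]: det = old_det + (v - 5) * C_11
Cofactor C_11 = -1
Want det = 0: -8 + (v - 5) * -1 = 0
  (v - 5) = 8 / -1 = -8
  v = 5 + (-8) = -3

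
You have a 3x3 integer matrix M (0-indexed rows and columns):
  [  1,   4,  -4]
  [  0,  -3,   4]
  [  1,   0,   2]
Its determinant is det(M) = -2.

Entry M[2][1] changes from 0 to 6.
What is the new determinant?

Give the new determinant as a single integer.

det is linear in row 2: changing M[2][1] by delta changes det by delta * cofactor(2,1).
Cofactor C_21 = (-1)^(2+1) * minor(2,1) = -4
Entry delta = 6 - 0 = 6
Det delta = 6 * -4 = -24
New det = -2 + -24 = -26

Answer: -26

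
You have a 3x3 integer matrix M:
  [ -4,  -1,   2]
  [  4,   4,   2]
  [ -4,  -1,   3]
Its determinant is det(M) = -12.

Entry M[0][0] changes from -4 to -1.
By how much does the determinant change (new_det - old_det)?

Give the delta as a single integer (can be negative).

Cofactor C_00 = 14
Entry delta = -1 - -4 = 3
Det delta = entry_delta * cofactor = 3 * 14 = 42

Answer: 42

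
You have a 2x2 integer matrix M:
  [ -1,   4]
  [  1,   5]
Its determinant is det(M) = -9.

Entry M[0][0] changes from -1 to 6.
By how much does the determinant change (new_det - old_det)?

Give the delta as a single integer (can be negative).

Cofactor C_00 = 5
Entry delta = 6 - -1 = 7
Det delta = entry_delta * cofactor = 7 * 5 = 35

Answer: 35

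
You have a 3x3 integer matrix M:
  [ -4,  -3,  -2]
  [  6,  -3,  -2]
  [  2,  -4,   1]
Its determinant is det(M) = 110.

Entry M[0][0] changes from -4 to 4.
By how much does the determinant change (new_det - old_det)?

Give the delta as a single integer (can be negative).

Answer: -88

Derivation:
Cofactor C_00 = -11
Entry delta = 4 - -4 = 8
Det delta = entry_delta * cofactor = 8 * -11 = -88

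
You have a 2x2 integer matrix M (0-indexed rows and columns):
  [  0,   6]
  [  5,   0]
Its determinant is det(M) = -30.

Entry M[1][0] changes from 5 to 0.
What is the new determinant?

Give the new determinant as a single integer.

det is linear in row 1: changing M[1][0] by delta changes det by delta * cofactor(1,0).
Cofactor C_10 = (-1)^(1+0) * minor(1,0) = -6
Entry delta = 0 - 5 = -5
Det delta = -5 * -6 = 30
New det = -30 + 30 = 0

Answer: 0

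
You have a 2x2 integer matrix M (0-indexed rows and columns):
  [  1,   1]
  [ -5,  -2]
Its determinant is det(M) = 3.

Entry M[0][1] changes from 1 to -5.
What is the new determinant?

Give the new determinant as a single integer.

det is linear in row 0: changing M[0][1] by delta changes det by delta * cofactor(0,1).
Cofactor C_01 = (-1)^(0+1) * minor(0,1) = 5
Entry delta = -5 - 1 = -6
Det delta = -6 * 5 = -30
New det = 3 + -30 = -27

Answer: -27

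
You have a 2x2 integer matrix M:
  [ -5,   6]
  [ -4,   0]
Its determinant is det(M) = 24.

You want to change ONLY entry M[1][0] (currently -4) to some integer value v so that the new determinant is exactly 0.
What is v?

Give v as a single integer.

Answer: 0

Derivation:
det is linear in entry M[1][0]: det = old_det + (v - -4) * C_10
Cofactor C_10 = -6
Want det = 0: 24 + (v - -4) * -6 = 0
  (v - -4) = -24 / -6 = 4
  v = -4 + (4) = 0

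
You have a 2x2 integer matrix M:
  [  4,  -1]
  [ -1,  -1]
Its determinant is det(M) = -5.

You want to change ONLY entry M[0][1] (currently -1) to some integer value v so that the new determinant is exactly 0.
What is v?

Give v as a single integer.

Answer: 4

Derivation:
det is linear in entry M[0][1]: det = old_det + (v - -1) * C_01
Cofactor C_01 = 1
Want det = 0: -5 + (v - -1) * 1 = 0
  (v - -1) = 5 / 1 = 5
  v = -1 + (5) = 4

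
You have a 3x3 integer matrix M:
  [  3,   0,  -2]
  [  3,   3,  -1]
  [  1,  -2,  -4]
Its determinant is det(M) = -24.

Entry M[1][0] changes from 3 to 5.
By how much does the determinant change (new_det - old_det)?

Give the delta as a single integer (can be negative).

Answer: 8

Derivation:
Cofactor C_10 = 4
Entry delta = 5 - 3 = 2
Det delta = entry_delta * cofactor = 2 * 4 = 8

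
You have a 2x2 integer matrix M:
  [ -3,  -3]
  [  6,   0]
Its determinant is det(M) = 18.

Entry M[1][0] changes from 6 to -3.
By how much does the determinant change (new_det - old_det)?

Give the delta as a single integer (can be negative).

Cofactor C_10 = 3
Entry delta = -3 - 6 = -9
Det delta = entry_delta * cofactor = -9 * 3 = -27

Answer: -27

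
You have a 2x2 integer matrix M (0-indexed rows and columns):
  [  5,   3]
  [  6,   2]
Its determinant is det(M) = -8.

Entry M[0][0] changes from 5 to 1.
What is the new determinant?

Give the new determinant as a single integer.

Answer: -16

Derivation:
det is linear in row 0: changing M[0][0] by delta changes det by delta * cofactor(0,0).
Cofactor C_00 = (-1)^(0+0) * minor(0,0) = 2
Entry delta = 1 - 5 = -4
Det delta = -4 * 2 = -8
New det = -8 + -8 = -16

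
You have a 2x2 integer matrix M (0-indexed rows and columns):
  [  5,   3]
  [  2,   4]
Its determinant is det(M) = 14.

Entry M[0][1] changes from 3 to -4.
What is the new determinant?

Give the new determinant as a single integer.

det is linear in row 0: changing M[0][1] by delta changes det by delta * cofactor(0,1).
Cofactor C_01 = (-1)^(0+1) * minor(0,1) = -2
Entry delta = -4 - 3 = -7
Det delta = -7 * -2 = 14
New det = 14 + 14 = 28

Answer: 28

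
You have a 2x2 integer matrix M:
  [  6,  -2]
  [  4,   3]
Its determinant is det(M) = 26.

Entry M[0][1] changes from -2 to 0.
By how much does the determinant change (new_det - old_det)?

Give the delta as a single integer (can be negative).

Cofactor C_01 = -4
Entry delta = 0 - -2 = 2
Det delta = entry_delta * cofactor = 2 * -4 = -8

Answer: -8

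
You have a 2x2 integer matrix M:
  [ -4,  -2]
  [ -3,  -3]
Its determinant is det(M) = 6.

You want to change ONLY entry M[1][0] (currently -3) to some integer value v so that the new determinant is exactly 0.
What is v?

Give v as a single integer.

Answer: -6

Derivation:
det is linear in entry M[1][0]: det = old_det + (v - -3) * C_10
Cofactor C_10 = 2
Want det = 0: 6 + (v - -3) * 2 = 0
  (v - -3) = -6 / 2 = -3
  v = -3 + (-3) = -6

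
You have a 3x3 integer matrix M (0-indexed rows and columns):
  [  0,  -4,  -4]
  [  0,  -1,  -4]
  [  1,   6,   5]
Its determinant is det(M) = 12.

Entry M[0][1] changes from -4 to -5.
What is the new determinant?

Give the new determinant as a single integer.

Answer: 16

Derivation:
det is linear in row 0: changing M[0][1] by delta changes det by delta * cofactor(0,1).
Cofactor C_01 = (-1)^(0+1) * minor(0,1) = -4
Entry delta = -5 - -4 = -1
Det delta = -1 * -4 = 4
New det = 12 + 4 = 16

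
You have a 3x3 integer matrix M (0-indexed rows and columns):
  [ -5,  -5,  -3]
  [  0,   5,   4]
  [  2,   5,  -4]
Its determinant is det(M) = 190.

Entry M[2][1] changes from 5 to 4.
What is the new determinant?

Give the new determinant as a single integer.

Answer: 170

Derivation:
det is linear in row 2: changing M[2][1] by delta changes det by delta * cofactor(2,1).
Cofactor C_21 = (-1)^(2+1) * minor(2,1) = 20
Entry delta = 4 - 5 = -1
Det delta = -1 * 20 = -20
New det = 190 + -20 = 170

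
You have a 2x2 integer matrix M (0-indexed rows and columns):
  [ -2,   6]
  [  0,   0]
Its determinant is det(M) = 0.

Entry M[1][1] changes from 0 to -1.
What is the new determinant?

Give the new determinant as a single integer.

Answer: 2

Derivation:
det is linear in row 1: changing M[1][1] by delta changes det by delta * cofactor(1,1).
Cofactor C_11 = (-1)^(1+1) * minor(1,1) = -2
Entry delta = -1 - 0 = -1
Det delta = -1 * -2 = 2
New det = 0 + 2 = 2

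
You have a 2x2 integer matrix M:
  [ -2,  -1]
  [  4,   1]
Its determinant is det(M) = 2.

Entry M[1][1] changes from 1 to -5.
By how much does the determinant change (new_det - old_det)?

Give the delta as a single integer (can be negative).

Answer: 12

Derivation:
Cofactor C_11 = -2
Entry delta = -5 - 1 = -6
Det delta = entry_delta * cofactor = -6 * -2 = 12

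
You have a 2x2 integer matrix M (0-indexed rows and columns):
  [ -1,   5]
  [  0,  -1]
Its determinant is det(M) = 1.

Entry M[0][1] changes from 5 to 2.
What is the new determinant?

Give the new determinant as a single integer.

Answer: 1

Derivation:
det is linear in row 0: changing M[0][1] by delta changes det by delta * cofactor(0,1).
Cofactor C_01 = (-1)^(0+1) * minor(0,1) = 0
Entry delta = 2 - 5 = -3
Det delta = -3 * 0 = 0
New det = 1 + 0 = 1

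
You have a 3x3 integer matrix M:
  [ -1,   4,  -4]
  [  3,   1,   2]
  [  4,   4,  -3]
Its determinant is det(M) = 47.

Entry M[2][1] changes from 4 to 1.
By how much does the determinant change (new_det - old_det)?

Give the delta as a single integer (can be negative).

Answer: 30

Derivation:
Cofactor C_21 = -10
Entry delta = 1 - 4 = -3
Det delta = entry_delta * cofactor = -3 * -10 = 30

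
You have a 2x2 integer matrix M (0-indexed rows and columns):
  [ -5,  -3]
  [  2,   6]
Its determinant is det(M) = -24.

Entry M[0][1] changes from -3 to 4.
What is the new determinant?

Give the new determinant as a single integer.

det is linear in row 0: changing M[0][1] by delta changes det by delta * cofactor(0,1).
Cofactor C_01 = (-1)^(0+1) * minor(0,1) = -2
Entry delta = 4 - -3 = 7
Det delta = 7 * -2 = -14
New det = -24 + -14 = -38

Answer: -38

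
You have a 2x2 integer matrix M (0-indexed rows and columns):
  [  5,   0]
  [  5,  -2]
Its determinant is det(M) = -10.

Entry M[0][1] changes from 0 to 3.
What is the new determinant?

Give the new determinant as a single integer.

Answer: -25

Derivation:
det is linear in row 0: changing M[0][1] by delta changes det by delta * cofactor(0,1).
Cofactor C_01 = (-1)^(0+1) * minor(0,1) = -5
Entry delta = 3 - 0 = 3
Det delta = 3 * -5 = -15
New det = -10 + -15 = -25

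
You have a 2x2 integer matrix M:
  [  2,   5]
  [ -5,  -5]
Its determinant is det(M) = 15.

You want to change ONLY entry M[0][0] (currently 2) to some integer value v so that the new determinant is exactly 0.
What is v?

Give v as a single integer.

det is linear in entry M[0][0]: det = old_det + (v - 2) * C_00
Cofactor C_00 = -5
Want det = 0: 15 + (v - 2) * -5 = 0
  (v - 2) = -15 / -5 = 3
  v = 2 + (3) = 5

Answer: 5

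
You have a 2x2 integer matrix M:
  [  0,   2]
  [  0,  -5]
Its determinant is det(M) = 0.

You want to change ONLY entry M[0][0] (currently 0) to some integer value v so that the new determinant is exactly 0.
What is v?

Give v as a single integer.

det is linear in entry M[0][0]: det = old_det + (v - 0) * C_00
Cofactor C_00 = -5
Want det = 0: 0 + (v - 0) * -5 = 0
  (v - 0) = 0 / -5 = 0
  v = 0 + (0) = 0

Answer: 0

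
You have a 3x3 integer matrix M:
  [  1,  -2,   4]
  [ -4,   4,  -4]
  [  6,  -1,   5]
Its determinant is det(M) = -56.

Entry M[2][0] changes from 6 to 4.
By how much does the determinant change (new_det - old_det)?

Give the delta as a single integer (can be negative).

Cofactor C_20 = -8
Entry delta = 4 - 6 = -2
Det delta = entry_delta * cofactor = -2 * -8 = 16

Answer: 16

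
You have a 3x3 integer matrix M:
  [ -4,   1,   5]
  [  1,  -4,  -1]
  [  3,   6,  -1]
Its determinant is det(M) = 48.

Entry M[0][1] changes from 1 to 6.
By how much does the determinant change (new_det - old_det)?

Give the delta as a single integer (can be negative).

Answer: -10

Derivation:
Cofactor C_01 = -2
Entry delta = 6 - 1 = 5
Det delta = entry_delta * cofactor = 5 * -2 = -10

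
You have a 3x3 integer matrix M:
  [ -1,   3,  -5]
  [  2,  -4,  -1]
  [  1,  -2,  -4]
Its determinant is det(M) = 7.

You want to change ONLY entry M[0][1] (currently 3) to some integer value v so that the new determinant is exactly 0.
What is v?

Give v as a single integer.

Answer: 2

Derivation:
det is linear in entry M[0][1]: det = old_det + (v - 3) * C_01
Cofactor C_01 = 7
Want det = 0: 7 + (v - 3) * 7 = 0
  (v - 3) = -7 / 7 = -1
  v = 3 + (-1) = 2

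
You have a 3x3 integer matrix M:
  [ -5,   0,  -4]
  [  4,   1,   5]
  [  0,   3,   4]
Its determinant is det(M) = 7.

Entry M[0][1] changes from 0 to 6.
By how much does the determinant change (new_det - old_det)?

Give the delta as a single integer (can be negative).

Answer: -96

Derivation:
Cofactor C_01 = -16
Entry delta = 6 - 0 = 6
Det delta = entry_delta * cofactor = 6 * -16 = -96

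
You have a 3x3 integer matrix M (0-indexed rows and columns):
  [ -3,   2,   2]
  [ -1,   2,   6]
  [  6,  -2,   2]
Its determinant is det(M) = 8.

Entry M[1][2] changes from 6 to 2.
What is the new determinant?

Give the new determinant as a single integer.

det is linear in row 1: changing M[1][2] by delta changes det by delta * cofactor(1,2).
Cofactor C_12 = (-1)^(1+2) * minor(1,2) = 6
Entry delta = 2 - 6 = -4
Det delta = -4 * 6 = -24
New det = 8 + -24 = -16

Answer: -16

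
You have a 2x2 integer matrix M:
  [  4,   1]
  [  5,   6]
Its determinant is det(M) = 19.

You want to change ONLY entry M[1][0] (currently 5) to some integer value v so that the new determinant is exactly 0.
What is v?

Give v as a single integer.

det is linear in entry M[1][0]: det = old_det + (v - 5) * C_10
Cofactor C_10 = -1
Want det = 0: 19 + (v - 5) * -1 = 0
  (v - 5) = -19 / -1 = 19
  v = 5 + (19) = 24

Answer: 24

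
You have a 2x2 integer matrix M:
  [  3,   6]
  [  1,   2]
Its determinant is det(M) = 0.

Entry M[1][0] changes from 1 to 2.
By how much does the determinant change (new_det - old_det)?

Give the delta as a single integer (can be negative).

Answer: -6

Derivation:
Cofactor C_10 = -6
Entry delta = 2 - 1 = 1
Det delta = entry_delta * cofactor = 1 * -6 = -6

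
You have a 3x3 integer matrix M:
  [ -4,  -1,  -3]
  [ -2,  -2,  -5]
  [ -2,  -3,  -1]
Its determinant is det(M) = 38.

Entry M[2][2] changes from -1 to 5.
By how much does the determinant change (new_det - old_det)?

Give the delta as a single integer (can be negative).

Cofactor C_22 = 6
Entry delta = 5 - -1 = 6
Det delta = entry_delta * cofactor = 6 * 6 = 36

Answer: 36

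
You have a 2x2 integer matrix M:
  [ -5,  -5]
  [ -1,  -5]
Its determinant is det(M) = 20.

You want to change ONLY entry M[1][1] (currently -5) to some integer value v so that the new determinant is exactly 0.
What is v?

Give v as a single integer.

Answer: -1

Derivation:
det is linear in entry M[1][1]: det = old_det + (v - -5) * C_11
Cofactor C_11 = -5
Want det = 0: 20 + (v - -5) * -5 = 0
  (v - -5) = -20 / -5 = 4
  v = -5 + (4) = -1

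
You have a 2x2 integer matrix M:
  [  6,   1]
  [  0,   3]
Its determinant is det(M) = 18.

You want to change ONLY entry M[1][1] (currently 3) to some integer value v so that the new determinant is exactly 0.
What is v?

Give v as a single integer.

Answer: 0

Derivation:
det is linear in entry M[1][1]: det = old_det + (v - 3) * C_11
Cofactor C_11 = 6
Want det = 0: 18 + (v - 3) * 6 = 0
  (v - 3) = -18 / 6 = -3
  v = 3 + (-3) = 0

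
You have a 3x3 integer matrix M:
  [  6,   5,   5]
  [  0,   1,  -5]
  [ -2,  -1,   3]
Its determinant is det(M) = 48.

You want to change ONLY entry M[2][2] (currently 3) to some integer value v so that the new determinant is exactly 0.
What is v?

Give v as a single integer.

det is linear in entry M[2][2]: det = old_det + (v - 3) * C_22
Cofactor C_22 = 6
Want det = 0: 48 + (v - 3) * 6 = 0
  (v - 3) = -48 / 6 = -8
  v = 3 + (-8) = -5

Answer: -5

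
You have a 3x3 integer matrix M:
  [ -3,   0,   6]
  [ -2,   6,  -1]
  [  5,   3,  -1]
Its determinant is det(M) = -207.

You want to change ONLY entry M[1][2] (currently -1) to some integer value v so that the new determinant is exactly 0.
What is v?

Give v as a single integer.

Answer: 22

Derivation:
det is linear in entry M[1][2]: det = old_det + (v - -1) * C_12
Cofactor C_12 = 9
Want det = 0: -207 + (v - -1) * 9 = 0
  (v - -1) = 207 / 9 = 23
  v = -1 + (23) = 22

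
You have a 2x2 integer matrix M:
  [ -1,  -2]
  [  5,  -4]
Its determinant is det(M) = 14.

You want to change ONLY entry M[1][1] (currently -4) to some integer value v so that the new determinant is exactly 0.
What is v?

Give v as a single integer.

det is linear in entry M[1][1]: det = old_det + (v - -4) * C_11
Cofactor C_11 = -1
Want det = 0: 14 + (v - -4) * -1 = 0
  (v - -4) = -14 / -1 = 14
  v = -4 + (14) = 10

Answer: 10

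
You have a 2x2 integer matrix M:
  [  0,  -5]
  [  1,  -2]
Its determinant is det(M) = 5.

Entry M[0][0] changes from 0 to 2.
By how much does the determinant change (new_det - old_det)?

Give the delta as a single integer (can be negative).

Cofactor C_00 = -2
Entry delta = 2 - 0 = 2
Det delta = entry_delta * cofactor = 2 * -2 = -4

Answer: -4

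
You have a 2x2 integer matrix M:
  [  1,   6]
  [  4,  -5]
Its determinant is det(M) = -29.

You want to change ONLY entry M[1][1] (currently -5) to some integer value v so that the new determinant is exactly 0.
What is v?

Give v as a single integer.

Answer: 24

Derivation:
det is linear in entry M[1][1]: det = old_det + (v - -5) * C_11
Cofactor C_11 = 1
Want det = 0: -29 + (v - -5) * 1 = 0
  (v - -5) = 29 / 1 = 29
  v = -5 + (29) = 24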